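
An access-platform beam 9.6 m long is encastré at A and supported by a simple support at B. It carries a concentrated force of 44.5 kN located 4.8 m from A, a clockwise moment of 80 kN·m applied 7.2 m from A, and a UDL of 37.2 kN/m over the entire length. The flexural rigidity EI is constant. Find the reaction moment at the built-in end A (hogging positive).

M_A = 476.1 kN·m

Remove the prop at B; the released (primary) structure is a cantilever built in at A.
Downward deflection at the released point B due to the loads:
  point load 44.5 at a = 4.8: Pa²(3L − a)/(6EI) = 4101/EI
  clockwise couple 80 at a = 7.2: M₀a(2L − a)/(2EI) = 3456/EI
  UDL 37.2: wL⁴/(8EI) = 39495/EI
  δ_0 = 47052/EI
Flexibility coefficient — unit upward force at B: δ_{BB} = L³/(3EI) = 294.9/EI.
Compatibility at B: δ_0 − R_B·δ_{BB} = 0, so R_B = 47052/294.9 = 159.5 kN.
Moment equilibrium about A: M_A = Σ(load moments about A) − R_B·L = 2008 − 159.5×9.6 = 476.1 kN·m.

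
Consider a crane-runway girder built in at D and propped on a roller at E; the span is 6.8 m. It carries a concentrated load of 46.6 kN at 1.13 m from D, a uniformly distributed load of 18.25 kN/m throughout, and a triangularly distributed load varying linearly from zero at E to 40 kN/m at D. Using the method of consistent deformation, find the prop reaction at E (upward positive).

R_E = 75.56 kN

Release the roller at E. Primary structure: cantilever fixed at D.
Downward deflection at the released point E due to the loads:
  point load 46.6 at a = 1.13: Pa²(3L − a)/(6EI) = 191.1/EI
  UDL 18.25: wL⁴/(8EI) = 4878/EI
  triangular load, peak 40 at the fixed end: w₀L⁴/(30EI) = 2851/EI
  δ_0 = 7920/EI
Tip deflection under a unit load at E: L³/(3EI) = 104.8/EI.
The prop prevents deflection at E: R_E = δ_0/δ_{EE} = 7920/104.8 = 75.56 kN.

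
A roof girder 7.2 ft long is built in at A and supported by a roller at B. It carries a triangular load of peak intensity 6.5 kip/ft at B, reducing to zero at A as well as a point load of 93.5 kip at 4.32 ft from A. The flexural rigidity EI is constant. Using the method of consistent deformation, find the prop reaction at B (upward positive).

Release the roller at B. Primary structure: cantilever fixed at A.
Downward deflection at the released point B due to the loads:
  triangular load, peak 6.5 at the free end: 11w₀L⁴/(120EI) = 1601/EI
  point load 93.5 at a = 4.32: Pa²(3L − a)/(6EI) = 5025/EI
  δ_0 = 6627/EI
Flexibility coefficient — unit upward force at B: δ_{BB} = L³/(3EI) = 124.4/EI.
Compatibility at B: δ_0 − R_B·δ_{BB} = 0, so R_B = 6627/124.4 = 53.26 kip.

R_B = 53.26 kip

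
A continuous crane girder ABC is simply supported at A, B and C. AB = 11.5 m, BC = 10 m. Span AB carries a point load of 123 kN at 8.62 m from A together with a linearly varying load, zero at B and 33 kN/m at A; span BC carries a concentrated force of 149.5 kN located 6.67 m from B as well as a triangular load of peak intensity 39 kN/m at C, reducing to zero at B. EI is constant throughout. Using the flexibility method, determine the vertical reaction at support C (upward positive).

Take M_B as the redundant. Released structure: two simple spans AB and BC with a hinge at B.
Discontinuity in slope at B on the released structure — sum the simple-span end rotations:
  span AB: point load 123 at a = 8.62: Pab(L + a)/(6LEI) = 890.4/EI
  span AB: triangular load, peak 33: 7w₀L³/(360EI) = 975.9/EI
  span BC: point load 149.5 at a = 6.67: Pab(L + b)/(6LEI) = 737.7/EI
  span BC: triangular load, peak 39: 7w₀L³/(360EI) = 758.3/EI
  relative rotation θ_0 = (1866 + 1496)/EI = 3362/EI
A unit hogging moment at B produces rotation L₁/(3EI) + L₂/(3EI) = 7.167/EI.
Slope continuity at B: θ_0 = M_B·7.167/EI, so M_B = 3362/7.167 = 469.2 kN·m (hogging).
Span BC, ΣM about C: R_B^{BC}·10 = 1148 + 469.2, so R_B^{BC} = 161.7 kN and R_C = 344.5 − 161.7 = 182.8 kN.

R_C = 182.8 kN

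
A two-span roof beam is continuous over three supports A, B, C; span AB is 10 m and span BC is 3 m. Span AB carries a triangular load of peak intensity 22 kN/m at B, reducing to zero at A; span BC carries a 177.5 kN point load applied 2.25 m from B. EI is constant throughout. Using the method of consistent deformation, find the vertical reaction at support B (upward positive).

R_B = 172.8 kN

Insert a hinge at B; M_B is the redundant, and each span becomes simply supported.
Discontinuity in slope at B on the released structure — sum the simple-span end rotations:
  span AB: triangular load, peak 22: w₀L³/(45EI) = 488.9/EI
  span BC: point load 177.5 at a = 2.25: Pab(L + b)/(6LEI) = 62.4/EI
  relative rotation θ_0 = (488.9 + 62.4)/EI = 551.3/EI
A unit hogging moment at B produces rotation L₁/(3EI) + L₂/(3EI) = 4.333/EI.
Compatibility: M_B·(L₁+L₂)/(3EI) = θ_0, giving M_B = 127.2 kN·m (hogging).
Span AB, ΣM about A with M_B applied at B: R_B^{AB}·10 = 733.3 + 127.2, so R_B^{AB} = 86.06 kN and R_A = 110 − 86.06 = 23.94 kN.
Span BC, ΣM about C: R_B^{BC}·3 = 133.1 + 127.2, so R_B^{BC} = 86.78 kN and R_C = 177.5 − 86.78 = 90.72 kN.
R_B = 86.06 + 86.78 = 172.8 kN.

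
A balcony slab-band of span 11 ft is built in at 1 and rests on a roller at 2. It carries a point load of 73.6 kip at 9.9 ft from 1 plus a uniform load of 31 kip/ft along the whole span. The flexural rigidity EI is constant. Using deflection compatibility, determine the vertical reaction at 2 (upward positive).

Take the reaction at 2 as the redundant and release it; the primary structure is a cantilever fixed at 1.
Deflection at 2 on the released cantilever, summing each load's contribution:
  point load 73.6 at a = 9.9: Pa²(3L − a)/(6EI) = 27772/EI
  UDL 31: wL⁴/(8EI) = 56734/EI
  δ_0 = 84506/EI
Flexibility coefficient — unit upward force at 2: δ_{22} = L³/(3EI) = 443.7/EI.
The prop prevents deflection at 2: R_2 = δ_0/δ_{22} = 84506/443.7 = 190.5 kip.

R_2 = 190.5 kip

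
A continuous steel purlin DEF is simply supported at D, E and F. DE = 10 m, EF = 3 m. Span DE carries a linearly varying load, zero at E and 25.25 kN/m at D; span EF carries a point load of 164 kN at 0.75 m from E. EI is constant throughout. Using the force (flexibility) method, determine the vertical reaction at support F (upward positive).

R_F = -2.976 kN

Take M_E as the redundant. Released structure: two simple spans DE and EF with a hinge at E.
End slopes at the hinge E, treating each span as simply supported:
  span DE: triangular load, peak 25.25: 7w₀L³/(360EI) = 491/EI
  span EF: point load 164 at a = 0.75: Pab(L + b)/(6LEI) = 80.72/EI
  relative rotation θ_0 = (491 + 80.72)/EI = 571.7/EI
A unit hogging moment at E produces rotation L₁/(3EI) + L₂/(3EI) = 4.333/EI.
Compatibility: M_E·(L₁+L₂)/(3EI) = θ_0, giving M_E = 131.9 kN·m (hogging).
Span EF, ΣM about F: R_E^{EF}·3 = 369 + 131.9, so R_E^{EF} = 167 kN and R_F = 164 − 167 = -2.976 kN.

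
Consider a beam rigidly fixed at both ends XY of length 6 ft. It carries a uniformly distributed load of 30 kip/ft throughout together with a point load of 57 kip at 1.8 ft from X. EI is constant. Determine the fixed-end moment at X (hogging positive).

M_X = 140.3 kip·ft

Take the two fixed-end moments M_X, M_Y as redundants; the released structure is the simple span XY.
On the primary (simply-supported) span, the end slopes from the loading are:
  at X: UDL 30: wL³/(24EI) = 270/EI
  at Y: UDL 30: wL³/(24EI) = 270/EI
  at X: point load 57 at a = 1.8: Pab(L + b)/(6LEI) = 122.1/EI
  at Y: point load 57 at a = 1.8: Pab(L + a)/(6LEI) = 93.37/EI
  θ_X0 = 392.1/EI,  θ_Y0 = 363.4/EI
Flexibility coefficients: a unit moment at one end gives L/(3EI) there and L/(6EI) at the far end, so f₁₁ = f₂₂ = 2/EI and f₁₂ = f₂₁ = 1/EI.
Compatibility — zero rotation at each built-in end:
  2 M_X + 1 M_Y = 392.1
  1 M_X + 2 M_Y = 363.4
Solving the pair gives M_X = 140.3 kip·ft and M_Y = 111.5 kip·ft (hogging).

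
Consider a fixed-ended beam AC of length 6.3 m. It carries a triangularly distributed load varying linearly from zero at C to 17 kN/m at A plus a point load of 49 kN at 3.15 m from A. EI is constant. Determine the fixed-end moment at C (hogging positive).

M_C = 61.08 kN·m

Release both end moments; the primary structure is a simply-supported span AC with redundants M_A and M_C.
On the primary (simply-supported) span, the end slopes from the loading are:
  at A: triangular load, peak 17: w₀L³/(45EI) = 94.46/EI
  at C: triangular load, peak 17: 7w₀L³/(360EI) = 82.65/EI
  at A: point load 49 at a = 3.15: Pab(L + b)/(6LEI) = 121.6/EI
  at C: point load 49 at a = 3.15: Pab(L + a)/(6LEI) = 121.6/EI
  θ_A0 = 216/EI,  θ_C0 = 204.2/EI
Flexibility coefficients: a unit moment at one end gives L/(3EI) there and L/(6EI) at the far end, so f₁₁ = f₂₂ = 2.1/EI and f₁₂ = f₂₁ = 1.05/EI.
Compatibility — zero rotation at each built-in end:
  2.1 M_A + 1.05 M_C = 216
  1.05 M_A + 2.1 M_C = 204.2
Solving the pair gives M_A = 72.32 kN·m and M_C = 61.08 kN·m (hogging).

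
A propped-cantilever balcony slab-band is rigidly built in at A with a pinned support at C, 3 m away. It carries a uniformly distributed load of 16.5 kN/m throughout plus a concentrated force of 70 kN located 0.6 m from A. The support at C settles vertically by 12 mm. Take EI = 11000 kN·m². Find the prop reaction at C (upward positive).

R_C = 7.816 kN

Remove the prop at C; the released (primary) structure is a cantilever built in at A.
Deflection at C on the released cantilever, summing each load's contribution:
  UDL 16.5: wL⁴/(8EI) = 167.1/EI
  point load 70 at a = 0.6: Pa²(3L − a)/(6EI) = 35.28/EI
  δ_0 = 202.3/EI
Tip deflection under a unit load at C: L³/(3EI) = 9/EI.
With EI = 11000 kN·m²: δ_0 = 0.018395 m and δ_{CC} = 0.000818 m/kN.
Compatibility — the beam at C must follow the support down by 0.012 m: δ_0 − R_C·δ_{CC} = 0.012, so R_C = (0.018395 − 0.012)/0.000818 = 7.816 kN.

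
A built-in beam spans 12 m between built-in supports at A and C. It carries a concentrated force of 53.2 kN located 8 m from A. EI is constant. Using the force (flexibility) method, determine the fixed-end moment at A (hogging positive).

M_A = 47.29 kN·m

Take the two fixed-end moments M_A, M_C as redundants; the released structure is the simple span AC.
End rotations of the released simple span under the applied load (×1/EI):
  at A: point load 53.2 at a = 8: Pab(L + b)/(6LEI) = 378.3/EI
  at C: point load 53.2 at a = 8: Pab(L + a)/(6LEI) = 472.9/EI
  θ_A0 = 378.3/EI,  θ_C0 = 472.9/EI
Flexibility coefficients: a unit moment at one end gives L/(3EI) there and L/(6EI) at the far end, so f₁₁ = f₂₂ = 4/EI and f₁₂ = f₂₁ = 2/EI.
Compatibility — zero rotation at each built-in end:
  4 M_A + 2 M_C = 378.3
  2 M_A + 4 M_C = 472.9
Solving the pair gives M_A = 47.29 kN·m and M_C = 94.58 kN·m (hogging).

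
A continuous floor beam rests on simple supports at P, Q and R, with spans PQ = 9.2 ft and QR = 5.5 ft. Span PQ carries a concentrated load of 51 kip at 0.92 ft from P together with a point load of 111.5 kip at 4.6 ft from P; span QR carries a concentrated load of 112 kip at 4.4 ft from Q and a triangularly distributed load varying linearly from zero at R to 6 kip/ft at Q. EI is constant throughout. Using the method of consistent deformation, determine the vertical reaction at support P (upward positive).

R_P = 84.09 kip

Release continuity at Q by inserting a hinge; the redundant is the internal moment M_Q. The primary structure is two simply-supported spans PQ and QR.
Rotations at Q on the released spans (each span's end-slope, ×1/EI):
  span PQ: point load 51 at a = 0.92: Pab(L + a)/(6LEI) = 71.22/EI
  span PQ: point load 111.5 at a = 4.6: Pab(L + a)/(6LEI) = 589.8/EI
  span QR: point load 112 at a = 4.4: Pab(L + b)/(6LEI) = 108.4/EI
  span QR: triangular load, peak 6: w₀L³/(45EI) = 22.18/EI
  relative rotation θ_0 = (661.1 + 130.6)/EI = 791.7/EI
A unit hogging moment at Q produces rotation L₁/(3EI) + L₂/(3EI) = 4.9/EI.
Compatibility: M_Q·(L₁+L₂)/(3EI) = θ_0, giving M_Q = 161.6 kip·ft (hogging).
Span PQ, ΣM about P with M_Q applied at Q: R_Q^{PQ}·9.2 = 559.8 + 161.6, so R_Q^{PQ} = 78.41 kip and R_P = 162.5 − 78.41 = 84.09 kip.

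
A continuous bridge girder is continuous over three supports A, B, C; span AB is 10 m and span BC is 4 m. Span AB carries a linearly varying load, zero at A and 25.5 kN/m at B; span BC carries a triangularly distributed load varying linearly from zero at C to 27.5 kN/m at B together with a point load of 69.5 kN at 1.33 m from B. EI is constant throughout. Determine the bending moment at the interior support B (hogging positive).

Insert a hinge at B; M_B is the redundant, and each span becomes simply supported.
Discontinuity in slope at B on the released structure — sum the simple-span end rotations:
  span AB: triangular load, peak 25.5: w₀L³/(45EI) = 566.7/EI
  span BC: triangular load, peak 27.5: w₀L³/(45EI) = 39.11/EI
  span BC: point load 69.5 at a = 1.33: Pab(L + b)/(6LEI) = 68.59/EI
  relative rotation θ_0 = (566.7 + 107.7)/EI = 674.4/EI
A unit hogging moment at B produces rotation L₁/(3EI) + L₂/(3EI) = 4.667/EI.
Slope continuity at B: θ_0 = M_B·4.667/EI, so M_B = 674.4/4.667 = 144.5 kN·m (hogging).

M_B = 144.5 kN·m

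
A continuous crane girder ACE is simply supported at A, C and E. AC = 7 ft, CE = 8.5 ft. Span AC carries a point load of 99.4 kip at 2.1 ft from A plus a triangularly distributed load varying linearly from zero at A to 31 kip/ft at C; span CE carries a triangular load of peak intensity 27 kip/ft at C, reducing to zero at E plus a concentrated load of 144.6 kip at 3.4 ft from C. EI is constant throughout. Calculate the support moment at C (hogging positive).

Release continuity at C by inserting a hinge; the redundant is the internal moment M_C. The primary structure is two simply-supported spans AC and CE.
Discontinuity in slope at C on the released structure — sum the simple-span end rotations:
  span AC: point load 99.4 at a = 2.1: Pab(L + a)/(6LEI) = 221.6/EI
  span AC: triangular load, peak 31: w₀L³/(45EI) = 236.3/EI
  span CE: triangular load, peak 27: w₀L³/(45EI) = 368.5/EI
  span CE: point load 144.6 at a = 3.4: Pab(L + b)/(6LEI) = 668.6/EI
  relative rotation θ_0 = (457.9 + 1037)/EI = 1495/EI
A unit hogging moment at C produces rotation L₁/(3EI) + L₂/(3EI) = 5.167/EI.
Compatibility: M_C·(L₁+L₂)/(3EI) = θ_0, giving M_C = 289.4 kip·ft (hogging).

M_C = 289.4 kip·ft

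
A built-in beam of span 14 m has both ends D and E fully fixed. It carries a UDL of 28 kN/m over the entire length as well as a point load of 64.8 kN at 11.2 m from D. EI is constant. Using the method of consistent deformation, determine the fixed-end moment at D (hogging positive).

Take the two fixed-end moments M_D, M_E as redundants; the released structure is the simple span DE.
End rotations of the released simple span under the applied load (×1/EI):
  at D: UDL 28: wL³/(24EI) = 3201/EI
  at E: UDL 28: wL³/(24EI) = 3201/EI
  at D: point load 64.8 at a = 11.2: Pab(L + b)/(6LEI) = 406.4/EI
  at E: point load 64.8 at a = 11.2: Pab(L + a)/(6LEI) = 609.6/EI
  θ_D0 = 3608/EI,  θ_E0 = 3811/EI
Flexibility coefficients: a unit moment at one end gives L/(3EI) there and L/(6EI) at the far end, so f₁₁ = f₂₂ = 4.667/EI and f₁₂ = f₂₁ = 2.333/EI.
Compatibility — zero rotation at each built-in end:
  4.667 M_D + 2.333 M_E = 3608
  2.333 M_D + 4.667 M_E = 3811
Solving the pair gives M_D = 486.4 kN·m and M_E = 573.5 kN·m (hogging).

M_D = 486.4 kN·m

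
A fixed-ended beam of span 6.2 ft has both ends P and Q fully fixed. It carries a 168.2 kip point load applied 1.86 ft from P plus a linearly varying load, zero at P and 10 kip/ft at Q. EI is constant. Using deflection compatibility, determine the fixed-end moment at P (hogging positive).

M_P = 166.1 kip·ft

Take the two fixed-end moments M_P, M_Q as redundants; the released structure is the simple span PQ.
Simple-span end rotations at P and Q under the given loads:
  at P: point load 168.2 at a = 1.86: Pab(L + b)/(6LEI) = 384.7/EI
  at Q: point load 168.2 at a = 1.86: Pab(L + a)/(6LEI) = 294.2/EI
  at P: triangular load, peak 10: 7w₀L³/(360EI) = 46.34/EI
  at Q: triangular load, peak 10: w₀L³/(45EI) = 52.96/EI
  θ_P0 = 431/EI,  θ_Q0 = 347.1/EI
Flexibility coefficients: a unit moment at one end gives L/(3EI) there and L/(6EI) at the far end, so f₁₁ = f₂₂ = 2.067/EI and f₁₂ = f₂₁ = 1.033/EI.
Compatibility — zero rotation at each built-in end:
  2.067 M_P + 1.033 M_Q = 431
  1.033 M_P + 2.067 M_Q = 347.1
Solving the pair gives M_P = 166.1 kip·ft and M_Q = 84.92 kip·ft (hogging).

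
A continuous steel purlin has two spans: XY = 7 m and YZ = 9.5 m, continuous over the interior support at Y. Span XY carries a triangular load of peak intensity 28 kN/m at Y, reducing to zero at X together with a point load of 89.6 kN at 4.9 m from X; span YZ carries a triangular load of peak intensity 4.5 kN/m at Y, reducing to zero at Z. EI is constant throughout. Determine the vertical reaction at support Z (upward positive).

Release continuity at Y by inserting a hinge; the redundant is the internal moment M_Y. The primary structure is two simply-supported spans XY and YZ.
Discontinuity in slope at Y on the released structure — sum the simple-span end rotations:
  span XY: triangular load, peak 28: w₀L³/(45EI) = 213.4/EI
  span XY: point load 89.6 at a = 4.9: Pab(L + a)/(6LEI) = 261.2/EI
  span YZ: triangular load, peak 4.5: w₀L³/(45EI) = 85.74/EI
  relative rotation θ_0 = (474.7 + 85.74)/EI = 560.4/EI
A unit hogging moment at Y produces rotation L₁/(3EI) + L₂/(3EI) = 5.5/EI.
Slope continuity at Y: θ_0 = M_Y·5.5/EI, so M_Y = 560.4/5.5 = 101.9 kN·m (hogging).
Span YZ, ΣM about Z: R_Y^{YZ}·9.5 = 135.4 + 101.9, so R_Y^{YZ} = 24.98 kN and R_Z = 21.38 − 24.98 = -3.6 kN.

R_Z = -3.6 kN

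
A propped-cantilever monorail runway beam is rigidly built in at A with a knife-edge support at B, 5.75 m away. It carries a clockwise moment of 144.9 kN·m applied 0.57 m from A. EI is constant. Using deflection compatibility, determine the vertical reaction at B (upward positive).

Release the roller at B. Primary structure: cantilever fixed at A.
Downward deflection at the released point B due to the loads:
  clockwise couple 144.9 at a = 0.57: M₀a(2L − a)/(2EI) = 451.4/EI
Tip deflection under a unit load at B: L³/(3EI) = 63.37/EI.
Compatibility at B: δ_0 − R_B·δ_{BB} = 0, so R_B = 451.4/63.37 = 7.123 kN.

R_B = 7.123 kN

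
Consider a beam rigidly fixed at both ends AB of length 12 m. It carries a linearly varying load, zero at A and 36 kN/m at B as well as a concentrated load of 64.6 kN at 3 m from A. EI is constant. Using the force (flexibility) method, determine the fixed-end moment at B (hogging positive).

M_B = 295.5 kN·m

Take the two fixed-end moments M_A, M_B as redundants; the released structure is the simple span AB.
Simple-span end rotations at A and B under the given loads:
  at A: triangular load, peak 36: 7w₀L³/(360EI) = 1210/EI
  at B: triangular load, peak 36: w₀L³/(45EI) = 1382/EI
  at A: point load 64.6 at a = 3: Pab(L + b)/(6LEI) = 508.7/EI
  at B: point load 64.6 at a = 3: Pab(L + a)/(6LEI) = 363.4/EI
  θ_A0 = 1718/EI,  θ_B0 = 1746/EI
Flexibility coefficients: a unit moment at one end gives L/(3EI) there and L/(6EI) at the far end, so f₁₁ = f₂₂ = 4/EI and f₁₂ = f₂₁ = 2/EI.
Compatibility — zero rotation at each built-in end:
  4 M_A + 2 M_B = 1718
  2 M_A + 4 M_B = 1746
Solving the pair gives M_A = 281.8 kN·m and M_B = 295.5 kN·m (hogging).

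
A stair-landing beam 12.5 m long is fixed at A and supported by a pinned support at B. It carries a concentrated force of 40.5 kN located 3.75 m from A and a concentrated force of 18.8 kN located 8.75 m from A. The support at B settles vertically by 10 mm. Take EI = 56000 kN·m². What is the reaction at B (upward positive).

Release the roller at B. Primary structure: cantilever fixed at A.
Downward deflection at the released point B due to the loads:
  point load 40.5 at a = 3.75: Pa²(3L − a)/(6EI) = 3204/EI
  point load 18.8 at a = 8.75: Pa²(3L − a)/(6EI) = 6897/EI
  δ_0 = 10101/EI
Flexibility coefficient — unit upward force at B: δ_{BB} = L³/(3EI) = 651/EI.
With EI = 56000 kN·m²: δ_0 = 0.18037 m and δ_{BB} = 0.011626 m/kN.
Compatibility — the beam at B must follow the support down by 0.01 m: δ_0 − R_B·δ_{BB} = 0.01, so R_B = (0.18037 − 0.01)/0.011626 = 14.65 kN.

R_B = 14.65 kN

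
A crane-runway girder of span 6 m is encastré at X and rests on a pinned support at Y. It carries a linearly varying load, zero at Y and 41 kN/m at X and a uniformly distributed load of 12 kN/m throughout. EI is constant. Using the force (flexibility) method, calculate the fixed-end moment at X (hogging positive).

M_X = 152.4 kN·m

Take the reaction at Y as the redundant and release it; the primary structure is a cantilever fixed at X.
Free-end deflection of the primary structure under the applied loading (downward +):
  triangular load, peak 41 at the fixed end: w₀L⁴/(30EI) = 1771/EI
  UDL 12: wL⁴/(8EI) = 1944/EI
  δ_0 = 3715/EI
Tip deflection under a unit load at Y: L³/(3EI) = 72/EI.
Compatibility at Y: δ_0 − R_Y·δ_{YY} = 0, so R_Y = 3715/72 = 51.6 kN.
Moment equilibrium about X: M_X = Σ(load moments about X) − R_Y·L = 462 − 51.6×6 = 152.4 kN·m.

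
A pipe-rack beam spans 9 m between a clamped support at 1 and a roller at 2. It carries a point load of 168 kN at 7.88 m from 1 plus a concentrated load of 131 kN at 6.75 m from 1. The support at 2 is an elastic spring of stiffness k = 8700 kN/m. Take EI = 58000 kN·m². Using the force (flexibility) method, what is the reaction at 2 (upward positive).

R_2 = 213.8 kN

Release the roller at 2. Primary structure: cantilever fixed at 1.
Primary-structure tip deflection at 2 by superposition:
  point load 168 at a = 7.88: Pa²(3L − a)/(6EI) = 33243/EI
  point load 131 at a = 6.75: Pa²(3L − a)/(6EI) = 20144/EI
  δ_0 = 53387/EI
Tip deflection under a unit load at 2: L³/(3EI) = 243/EI.
With EI = 58000 kN·m²: δ_0 = 0.92047 m and δ_{22} = 0.00419 m/kN.
Compatibility — the spring shortens by R_2/k under the reaction it provides: δ_0 − R_2·δ_{22} = R_2/k. With 1/k = 0.000115 m/kN, R_2 = δ_0 / (δ_{22} + 1/k) = 0.92047 / (0.00419 + 0.000115) = 213.8 kN.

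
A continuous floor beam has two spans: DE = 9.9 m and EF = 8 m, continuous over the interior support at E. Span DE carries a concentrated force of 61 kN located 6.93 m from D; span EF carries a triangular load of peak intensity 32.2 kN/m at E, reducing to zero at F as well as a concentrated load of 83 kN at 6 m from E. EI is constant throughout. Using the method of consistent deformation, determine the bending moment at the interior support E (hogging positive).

M_E = 155.8 kN·m

Release continuity at E by inserting a hinge; the redundant is the internal moment M_E. The primary structure is two simply-supported spans DE and EF.
Rotations at E on the released spans (each span's end-slope, ×1/EI):
  span DE: point load 61 at a = 6.93: Pab(L + a)/(6LEI) = 355.7/EI
  span EF: triangular load, peak 32.2: w₀L³/(45EI) = 366.4/EI
  span EF: point load 83 at a = 6: Pab(L + b)/(6LEI) = 207.5/EI
  relative rotation θ_0 = (355.7 + 573.9)/EI = 929.6/EI
A unit hogging moment at E produces rotation L₁/(3EI) + L₂/(3EI) = 5.967/EI.
Slope continuity at E: θ_0 = M_E·5.967/EI, so M_E = 929.6/5.967 = 155.8 kN·m (hogging).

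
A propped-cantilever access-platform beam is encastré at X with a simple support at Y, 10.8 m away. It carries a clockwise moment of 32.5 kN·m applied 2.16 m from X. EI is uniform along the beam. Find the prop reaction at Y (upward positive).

Take the reaction at Y as the redundant and release it; the primary structure is a cantilever fixed at X.
Deflection at Y on the released cantilever, summing each load's contribution:
  clockwise couple 32.5 at a = 2.16: M₀a(2L − a)/(2EI) = 682.3/EI
Tip deflection under a unit load at Y: L³/(3EI) = 419.9/EI.
The prop prevents deflection at Y: R_Y = δ_0/δ_{YY} = 682.3/419.9 = 1.625 kN.

R_Y = 1.625 kN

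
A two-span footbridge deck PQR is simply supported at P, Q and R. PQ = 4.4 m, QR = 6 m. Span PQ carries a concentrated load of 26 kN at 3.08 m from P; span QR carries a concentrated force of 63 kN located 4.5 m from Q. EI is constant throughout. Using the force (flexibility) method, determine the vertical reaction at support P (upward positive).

R_P = 0.02834 kN

Insert a hinge at Q; M_Q is the redundant, and each span becomes simply supported.
Discontinuity in slope at Q on the released structure — sum the simple-span end rotations:
  span PQ: point load 26 at a = 3.08: Pab(L + a)/(6LEI) = 29.95/EI
  span QR: point load 63 at a = 4.5: Pab(L + b)/(6LEI) = 88.59/EI
  relative rotation θ_0 = (29.95 + 88.59)/EI = 118.5/EI
A unit hogging moment at Q produces rotation L₁/(3EI) + L₂/(3EI) = 3.467/EI.
Slope continuity at Q: θ_0 = M_Q·3.467/EI, so M_Q = 118.5/3.467 = 34.2 kN·m (hogging).
Span PQ, ΣM about P with M_Q applied at Q: R_Q^{PQ}·4.4 = 80.08 + 34.2, so R_Q^{PQ} = 25.97 kN and R_P = 26 − 25.97 = 0.02834 kN.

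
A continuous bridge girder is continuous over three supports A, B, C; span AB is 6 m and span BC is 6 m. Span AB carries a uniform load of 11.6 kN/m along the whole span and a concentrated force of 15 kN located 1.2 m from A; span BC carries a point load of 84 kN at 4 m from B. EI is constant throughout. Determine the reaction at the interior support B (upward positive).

R_B = 88.38 kN

Take M_B as the redundant. Released structure: two simple spans AB and BC with a hinge at B.
Discontinuity in slope at B on the released structure — sum the simple-span end rotations:
  span AB: UDL 11.6: wL³/(24EI) = 104.4/EI
  span AB: point load 15 at a = 1.2: Pab(L + a)/(6LEI) = 17.28/EI
  span BC: point load 84 at a = 4: Pab(L + b)/(6LEI) = 149.3/EI
  relative rotation θ_0 = (121.7 + 149.3)/EI = 271/EI
A unit hogging moment at B produces rotation L₁/(3EI) + L₂/(3EI) = 4/EI.
Compatibility: M_B·(L₁+L₂)/(3EI) = θ_0, giving M_B = 67.75 kN·m (hogging).
Span AB, ΣM about A with M_B applied at B: R_B^{AB}·6 = 226.8 + 67.75, so R_B^{AB} = 49.09 kN and R_A = 84.6 − 49.09 = 35.51 kN.
Span BC, ΣM about C: R_B^{BC}·6 = 168 + 67.75, so R_B^{BC} = 39.29 kN and R_C = 84 − 39.29 = 44.71 kN.
R_B = 49.09 + 39.29 = 88.38 kN.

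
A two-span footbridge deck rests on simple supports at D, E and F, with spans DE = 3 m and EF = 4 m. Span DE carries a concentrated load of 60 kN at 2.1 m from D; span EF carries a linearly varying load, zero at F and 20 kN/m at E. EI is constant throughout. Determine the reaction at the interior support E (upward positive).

Release continuity at E by inserting a hinge; the redundant is the internal moment M_E. The primary structure is two simply-supported spans DE and EF.
Discontinuity in slope at E on the released structure — sum the simple-span end rotations:
  span DE: point load 60 at a = 2.1: Pab(L + a)/(6LEI) = 32.13/EI
  span EF: triangular load, peak 20: w₀L³/(45EI) = 28.44/EI
  relative rotation θ_0 = (32.13 + 28.44)/EI = 60.57/EI
A unit hogging moment at E produces rotation L₁/(3EI) + L₂/(3EI) = 2.333/EI.
Compatibility: M_E·(L₁+L₂)/(3EI) = θ_0, giving M_E = 25.96 kN·m (hogging).
Span DE, ΣM about D with M_E applied at E: R_E^{DE}·3 = 126 + 25.96, so R_E^{DE} = 50.65 kN and R_D = 60 − 50.65 = 9.347 kN.
Span EF, ΣM about F: R_E^{EF}·4 = 106.7 + 25.96, so R_E^{EF} = 33.16 kN and R_F = 40 − 33.16 = 6.843 kN.
R_E = 50.65 + 33.16 = 83.81 kN.

R_E = 83.81 kN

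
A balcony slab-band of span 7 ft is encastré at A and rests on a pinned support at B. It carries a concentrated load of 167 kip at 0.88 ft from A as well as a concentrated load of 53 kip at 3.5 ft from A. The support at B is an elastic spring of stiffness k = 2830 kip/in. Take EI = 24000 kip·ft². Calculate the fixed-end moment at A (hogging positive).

Take the reaction at B as the redundant and release it; the primary structure is a cantilever fixed at A.
Free-end deflection of the primary structure under the applied loading (downward +):
  point load 167 at a = 0.88: Pa²(3L − a)/(6EI) = 433.7/EI
  point load 53 at a = 3.5: Pa²(3L − a)/(6EI) = 1894/EI
  δ_0 = 2327/EI
Flexibility coefficient — unit upward force at B: δ_{BB} = L³/(3EI) = 114.3/EI.
With EI = 24000 kip·ft²: δ_0 = 0.096971 ft and δ_{BB} = 0.004764 ft/kip.
Compatibility — the spring shortens by R_B/k under the reaction it provides: δ_0 − R_B·δ_{BB} = R_B/k. With 1/k = 1/(2830×12) ft/kip = 0.000029 ft/kip, R_B = δ_0 / (δ_{BB} + 1/k) = 0.096971 / (0.004764 + 0.000029) = 20.23 kip.
Moment equilibrium about A: M_A = Σ(load moments about A) − R_B·L = 332.5 − 20.23×7 = 190.8 kip·ft.

M_A = 190.8 kip·ft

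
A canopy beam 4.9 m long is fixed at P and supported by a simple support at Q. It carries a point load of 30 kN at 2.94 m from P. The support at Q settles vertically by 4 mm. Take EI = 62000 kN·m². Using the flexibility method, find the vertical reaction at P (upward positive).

Remove the prop at Q; the released (primary) structure is a cantilever built in at P.
Primary-structure tip deflection at Q by superposition:
  point load 30 at a = 2.94: Pa²(3L − a)/(6EI) = 508.2/EI
Tip deflection under a unit load at Q: L³/(3EI) = 39.22/EI.
With EI = 62000 kN·m²: δ_0 = 0.008197 m and δ_{QQ} = 0.000633 m/kN.
Compatibility — the beam at Q must follow the support down by 0.004 m: δ_0 − R_Q·δ_{QQ} = 0.004, so R_Q = (0.008197 − 0.004)/0.000633 = 6.636 kN.
Vertical equilibrium: R_P = ΣP − R_Q = 30 − 6.636 = 23.36 kN.

R_P = 23.36 kN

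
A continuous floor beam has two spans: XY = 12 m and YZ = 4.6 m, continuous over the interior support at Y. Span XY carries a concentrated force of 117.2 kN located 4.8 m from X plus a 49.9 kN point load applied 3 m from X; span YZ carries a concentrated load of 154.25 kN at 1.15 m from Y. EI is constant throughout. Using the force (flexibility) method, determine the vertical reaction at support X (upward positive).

Release continuity at Y by inserting a hinge; the redundant is the internal moment M_Y. The primary structure is two simply-supported spans XY and YZ.
Rotations at Y on the released spans (each span's end-slope, ×1/EI):
  span XY: point load 117.2 at a = 4.8: Pab(L + a)/(6LEI) = 945.1/EI
  span XY: point load 49.9 at a = 3: Pab(L + a)/(6LEI) = 280.7/EI
  span YZ: point load 154.25 at a = 1.15: Pab(L + b)/(6LEI) = 178.5/EI
  relative rotation θ_0 = (1226 + 178.5)/EI = 1404/EI
A unit hogging moment at Y produces rotation L₁/(3EI) + L₂/(3EI) = 5.533/EI.
Compatibility: M_Y·(L₁+L₂)/(3EI) = θ_0, giving M_Y = 253.8 kN·m (hogging).
Span XY, ΣM about X with M_Y applied at Y: R_Y^{XY}·12 = 712.3 + 253.8, so R_Y^{XY} = 80.5 kN and R_X = 167.1 − 80.5 = 86.6 kN.

R_X = 86.6 kN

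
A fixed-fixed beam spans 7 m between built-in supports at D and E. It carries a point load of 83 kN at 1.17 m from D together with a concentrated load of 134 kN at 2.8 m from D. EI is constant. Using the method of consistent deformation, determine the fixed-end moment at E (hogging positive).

Take the two fixed-end moments M_D, M_E as redundants; the released structure is the simple span DE.
End rotations of the released simple span under the applied load (×1/EI):
  at D: point load 83 at a = 1.17: Pab(L + b)/(6LEI) = 172.9/EI
  at E: point load 83 at a = 1.17: Pab(L + a)/(6LEI) = 110.1/EI
  at D: point load 134 at a = 2.8: Pab(L + b)/(6LEI) = 420.2/EI
  at E: point load 134 at a = 2.8: Pab(L + a)/(6LEI) = 367.7/EI
  θ_D0 = 593.2/EI,  θ_E0 = 477.8/EI
Flexibility coefficients: a unit moment at one end gives L/(3EI) there and L/(6EI) at the far end, so f₁₁ = f₂₂ = 2.333/EI and f₁₂ = f₂₁ = 1.167/EI.
Compatibility — zero rotation at each built-in end:
  2.333 M_D + 1.167 M_E = 593.2
  1.167 M_D + 2.333 M_E = 477.8
Solving the pair gives M_D = 202.4 kN·m and M_E = 103.6 kN·m (hogging).

M_E = 103.6 kN·m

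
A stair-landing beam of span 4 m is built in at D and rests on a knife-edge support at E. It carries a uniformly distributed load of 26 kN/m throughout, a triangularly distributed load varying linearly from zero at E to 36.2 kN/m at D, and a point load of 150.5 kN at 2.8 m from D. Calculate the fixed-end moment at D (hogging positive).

Release the roller at E. Primary structure: cantilever fixed at D.
Free-end deflection of the primary structure under the applied loading (downward +):
  UDL 26: wL⁴/(8EI) = 832/EI
  triangular load, peak 36.2 at the fixed end: w₀L⁴/(30EI) = 308.9/EI
  point load 150.5 at a = 2.8: Pa²(3L − a)/(6EI) = 1809/EI
  δ_0 = 2950/EI
Flexibility coefficient — unit upward force at E: δ_{EE} = L³/(3EI) = 21.33/EI.
Compatibility at E: δ_0 − R_E·δ_{EE} = 0, so R_E = 2950/21.33 = 138.3 kN.
Moment equilibrium about D: M_D = Σ(load moments about D) − R_E·L = 725.9 − 138.3×4 = 172.8 kN·m.

M_D = 172.8 kN·m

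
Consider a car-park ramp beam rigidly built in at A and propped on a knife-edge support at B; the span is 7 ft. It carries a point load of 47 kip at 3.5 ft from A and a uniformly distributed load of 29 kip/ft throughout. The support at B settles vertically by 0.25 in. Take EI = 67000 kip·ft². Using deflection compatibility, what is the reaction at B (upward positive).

Choose R_B as the redundant. The primary structure is the cantilever fixed at A.
Deflection at B on the released cantilever, summing each load's contribution:
  point load 47 at a = 3.5: Pa²(3L − a)/(6EI) = 1679/EI
  UDL 29: wL⁴/(8EI) = 8704/EI
  δ_0 = 10383/EI
Flexibility coefficient — unit upward force at B: δ_{BB} = L³/(3EI) = 114.3/EI.
With EI = 67000 kip·ft²: δ_0 = 0.15497 ft and δ_{BB} = 0.001706 ft/kip.
Compatibility — the beam at B must follow the support down by 0.02083 ft: δ_0 − R_B·δ_{BB} = 0.02083, so R_B = (0.15497 − 0.02083)/0.001706 = 78.6 kip.

R_B = 78.6 kip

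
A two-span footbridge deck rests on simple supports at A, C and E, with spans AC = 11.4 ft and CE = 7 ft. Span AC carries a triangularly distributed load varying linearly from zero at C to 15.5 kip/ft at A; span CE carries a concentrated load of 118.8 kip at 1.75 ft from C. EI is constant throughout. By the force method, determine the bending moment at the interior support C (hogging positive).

M_C = 124.7 kip·ft

Release continuity at C by inserting a hinge; the redundant is the internal moment M_C. The primary structure is two simply-supported spans AC and CE.
End slopes at the hinge C, treating each span as simply supported:
  span AC: triangular load, peak 15.5: 7w₀L³/(360EI) = 446.5/EI
  span CE: point load 118.8 at a = 1.75: Pab(L + b)/(6LEI) = 318.3/EI
  relative rotation θ_0 = (446.5 + 318.3)/EI = 764.9/EI
A unit hogging moment at C produces rotation L₁/(3EI) + L₂/(3EI) = 6.133/EI.
Slope continuity at C: θ_0 = M_C·6.133/EI, so M_C = 764.9/6.133 = 124.7 kip·ft (hogging).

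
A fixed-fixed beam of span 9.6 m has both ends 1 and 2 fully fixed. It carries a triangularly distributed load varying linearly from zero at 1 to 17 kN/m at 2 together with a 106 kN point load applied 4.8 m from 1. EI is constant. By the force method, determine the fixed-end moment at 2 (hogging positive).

Take the two fixed-end moments M_1, M_2 as redundants; the released structure is the simple span 12.
On the primary (simply-supported) span, the end slopes from the loading are:
  at 1: triangular load, peak 17: 7w₀L³/(360EI) = 292.5/EI
  at 2: triangular load, peak 17: w₀L³/(45EI) = 334.2/EI
  at 1: point load 106 at a = 4.8: Pab(L + b)/(6LEI) = 610.6/EI
  at 2: point load 106 at a = 4.8: Pab(L + a)/(6LEI) = 610.6/EI
  θ_10 = 903/EI,  θ_20 = 944.8/EI
Flexibility coefficients: a unit moment at one end gives L/(3EI) there and L/(6EI) at the far end, so f₁₁ = f₂₂ = 3.2/EI and f₁₂ = f₂₁ = 1.6/EI.
Compatibility — zero rotation at each built-in end:
  3.2 M_1 + 1.6 M_2 = 903
  1.6 M_1 + 3.2 M_2 = 944.8
Solving the pair gives M_1 = 179.4 kN·m and M_2 = 205.5 kN·m (hogging).

M_2 = 205.5 kN·m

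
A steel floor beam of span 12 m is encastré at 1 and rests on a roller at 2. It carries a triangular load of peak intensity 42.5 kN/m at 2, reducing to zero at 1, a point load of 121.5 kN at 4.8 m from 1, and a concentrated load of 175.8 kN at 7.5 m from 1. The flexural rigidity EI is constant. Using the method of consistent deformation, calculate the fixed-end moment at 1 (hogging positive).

M_1 = 976.9 kN·m

Release the roller at 2. Primary structure: cantilever fixed at 1.
Free-end deflection of the primary structure under the applied loading (downward +):
  triangular load, peak 42.5 at the free end: 11w₀L⁴/(120EI) = 80784/EI
  point load 121.5 at a = 4.8: Pa²(3L − a)/(6EI) = 14557/EI
  point load 175.8 at a = 7.5: Pa²(3L − a)/(6EI) = 46972/EI
  δ_0 = 142312/EI
Flexibility coefficient — unit upward force at 2: δ_{22} = L³/(3EI) = 576/EI.
The prop prevents deflection at 2: R_2 = δ_0/δ_{22} = 142312/576 = 247.1 kN.
Moment equilibrium about 1: M_1 = Σ(load moments about 1) − R_2·L = 3942 − 247.1×12 = 976.9 kN·m.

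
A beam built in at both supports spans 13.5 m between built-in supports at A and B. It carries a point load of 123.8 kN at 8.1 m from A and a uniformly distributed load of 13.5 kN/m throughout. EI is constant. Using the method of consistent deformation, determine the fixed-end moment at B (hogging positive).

Release both end moments; the primary structure is a simply-supported span AB with redundants M_A and M_B.
End rotations of the released simple span under the applied load (×1/EI):
  at A: point load 123.8 at a = 8.1: Pab(L + b)/(6LEI) = 1264/EI
  at B: point load 123.8 at a = 8.1: Pab(L + a)/(6LEI) = 1444/EI
  at A: UDL 13.5: wL³/(24EI) = 1384/EI
  at B: UDL 13.5: wL³/(24EI) = 1384/EI
  θ_A0 = 2647/EI,  θ_B0 = 2828/EI
Flexibility coefficients: a unit moment at one end gives L/(3EI) there and L/(6EI) at the far end, so f₁₁ = f₂₂ = 4.5/EI and f₁₂ = f₂₁ = 2.25/EI.
Compatibility — zero rotation at each built-in end:
  4.5 M_A + 2.25 M_B = 2647
  2.25 M_A + 4.5 M_B = 2828
Solving the pair gives M_A = 365.5 kN·m and M_B = 445.7 kN·m (hogging).

M_B = 445.7 kN·m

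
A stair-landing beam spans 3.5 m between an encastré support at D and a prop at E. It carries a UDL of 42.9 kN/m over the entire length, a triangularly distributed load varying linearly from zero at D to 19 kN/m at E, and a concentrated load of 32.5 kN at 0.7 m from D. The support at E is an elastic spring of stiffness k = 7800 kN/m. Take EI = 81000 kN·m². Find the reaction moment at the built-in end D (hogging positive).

Remove the prop at E; the released (primary) structure is a cantilever built in at D.
Deflection at E on the released cantilever, summing each load's contribution:
  UDL 42.9: wL⁴/(8EI) = 804.7/EI
  triangular load, peak 19 at the free end: 11w₀L⁴/(120EI) = 261.4/EI
  point load 32.5 at a = 0.7: Pa²(3L − a)/(6EI) = 26.01/EI
  δ_0 = 1092/EI
Flexibility coefficient — unit upward force at E: δ_{EE} = L³/(3EI) = 14.29/EI.
With EI = 81000 kN·m²: δ_0 = 0.013482 m and δ_{EE} = 0.000176 m/kN.
Compatibility — the spring shortens by R_E/k under the reaction it provides: δ_0 − R_E·δ_{EE} = R_E/k. With 1/k = 0.000128 m/kN, R_E = δ_0 / (δ_{EE} + 1/k) = 0.013482 / (0.000176 + 0.000128) = 44.26 kN.
Moment equilibrium about D: M_D = Σ(load moments about D) − R_E·L = 363.1 − 44.26×3.5 = 208.2 kN·m.

M_D = 208.2 kN·m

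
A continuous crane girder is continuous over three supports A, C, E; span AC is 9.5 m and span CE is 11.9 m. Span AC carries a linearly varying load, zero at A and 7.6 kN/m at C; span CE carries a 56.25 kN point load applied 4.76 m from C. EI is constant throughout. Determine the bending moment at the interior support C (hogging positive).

M_C = 91.77 kN·m

Insert a hinge at C; M_C is the redundant, and each span becomes simply supported.
End slopes at the hinge C, treating each span as simply supported:
  span AC: triangular load, peak 7.6: w₀L³/(45EI) = 144.8/EI
  span CE: point load 56.25 at a = 4.76: Pab(L + b)/(6LEI) = 509.8/EI
  relative rotation θ_0 = (144.8 + 509.8)/EI = 654.6/EI
A unit hogging moment at C produces rotation L₁/(3EI) + L₂/(3EI) = 7.133/EI.
Slope continuity at C: θ_0 = M_C·7.133/EI, so M_C = 654.6/7.133 = 91.77 kN·m (hogging).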